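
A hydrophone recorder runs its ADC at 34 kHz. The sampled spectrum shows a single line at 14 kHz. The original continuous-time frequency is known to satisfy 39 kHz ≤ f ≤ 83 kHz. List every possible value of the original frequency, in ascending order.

48 kHz, 54 kHz, 82 kHz

Frequencies that alias to 14 kHz are k·fs ± 14 kHz for integer k ≥ 0.
k=0: 14 kHz.
k=1: 20 kHz, 48 kHz.
k=2: 54 kHz, 82 kHz.
k=3: 88 kHz, 116 kHz.
Within [39 kHz, 83 kHz]: 48 kHz, 54 kHz, 82 kHz.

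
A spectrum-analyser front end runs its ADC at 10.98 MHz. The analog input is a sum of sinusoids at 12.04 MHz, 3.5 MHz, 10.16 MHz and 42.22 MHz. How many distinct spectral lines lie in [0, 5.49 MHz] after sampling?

4

fs/2 = 5.49 MHz.
12.04 MHz mod fs = 1.06 MHz.
1.06 MHz ≤ fs/2 = 5.49 MHz, appears at 1.06 MHz.
3.5 MHz ≤ fs/2 = 5.49 MHz, passes unchanged.
10.16 MHz > fs/2 = 5.49 MHz, folds to fs − 10.16 MHz = 0.82 MHz.
42.22 MHz mod fs = 9.28 MHz.
9.28 MHz > fs/2 = 5.49 MHz, folds to fs − 9.28 MHz = 1.7 MHz.
Distinct values: {0.82 MHz, 1.06 MHz, 1.7 MHz, 3.5 MHz} → 4.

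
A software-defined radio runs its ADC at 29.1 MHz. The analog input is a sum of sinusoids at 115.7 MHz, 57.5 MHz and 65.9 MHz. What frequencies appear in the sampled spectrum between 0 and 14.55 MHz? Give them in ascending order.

0.7 MHz, 7.7 MHz

fs/2 = 14.55 MHz.
115.7 MHz mod fs = 28.4 MHz.
28.4 MHz > fs/2 = 14.55 MHz, folds to fs − 28.4 MHz = 0.7 MHz.
57.5 MHz mod fs = 28.4 MHz.
28.4 MHz > fs/2 = 14.55 MHz, folds to fs − 28.4 MHz = 0.7 MHz.
65.9 MHz mod fs = 7.7 MHz.
7.7 MHz ≤ fs/2 = 14.55 MHz, appears at 7.7 MHz.
Distinct values: {0.7 MHz, 7.7 MHz}.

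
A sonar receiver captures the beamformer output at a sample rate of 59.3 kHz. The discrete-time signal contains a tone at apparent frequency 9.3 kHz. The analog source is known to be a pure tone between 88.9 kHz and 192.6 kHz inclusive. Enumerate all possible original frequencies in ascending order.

109.3 kHz, 127.9 kHz, 168.6 kHz, 187.2 kHz

Frequencies that alias to 9.3 kHz are k·fs ± 9.3 kHz for integer k ≥ 0.
k=0: 9.3 kHz.
k=1: 50 kHz, 68.6 kHz.
k=2: 109.3 kHz, 127.9 kHz.
k=3: 168.6 kHz, 187.2 kHz.
k=4: 227.9 kHz, 246.5 kHz.
Within [88.9 kHz, 192.6 kHz]: 109.3 kHz, 127.9 kHz, 168.6 kHz, 187.2 kHz.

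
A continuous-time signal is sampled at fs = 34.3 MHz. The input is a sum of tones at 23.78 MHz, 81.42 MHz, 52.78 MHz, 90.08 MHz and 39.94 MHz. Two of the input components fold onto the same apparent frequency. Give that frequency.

12.82 MHz

fs/2 = 17.15 MHz.
23.78 MHz > fs/2 = 17.15 MHz, folds to fs − 23.78 MHz = 10.52 MHz.
81.42 MHz mod fs = 12.82 MHz.
12.82 MHz ≤ fs/2 = 17.15 MHz, appears at 12.82 MHz.
52.78 MHz mod fs = 18.48 MHz.
18.48 MHz > fs/2 = 17.15 MHz, folds to fs − 18.48 MHz = 15.82 MHz.
90.08 MHz mod fs = 21.48 MHz.
21.48 MHz > fs/2 = 17.15 MHz, folds to fs − 21.48 MHz = 12.82 MHz.
39.94 MHz mod fs = 5.64 MHz.
5.64 MHz ≤ fs/2 = 17.15 MHz, appears at 5.64 MHz.
81.42 MHz and 90.08 MHz both map to 12.82 MHz.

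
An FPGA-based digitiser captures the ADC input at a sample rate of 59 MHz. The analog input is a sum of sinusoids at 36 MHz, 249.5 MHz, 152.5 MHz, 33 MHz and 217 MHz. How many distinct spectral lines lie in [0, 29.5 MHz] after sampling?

5

fs/2 = 29.5 MHz.
36 MHz > fs/2 = 29.5 MHz, folds to fs − 36 MHz = 23 MHz.
249.5 MHz mod fs = 13.5 MHz.
13.5 MHz ≤ fs/2 = 29.5 MHz, appears at 13.5 MHz.
152.5 MHz mod fs = 34.5 MHz.
34.5 MHz > fs/2 = 29.5 MHz, folds to fs − 34.5 MHz = 24.5 MHz.
33 MHz > fs/2 = 29.5 MHz, folds to fs − 33 MHz = 26 MHz.
217 MHz mod fs = 40 MHz.
40 MHz > fs/2 = 29.5 MHz, folds to fs − 40 MHz = 19 MHz.
Distinct values: {13.5 MHz, 19 MHz, 23 MHz, 24.5 MHz, 26 MHz} → 5.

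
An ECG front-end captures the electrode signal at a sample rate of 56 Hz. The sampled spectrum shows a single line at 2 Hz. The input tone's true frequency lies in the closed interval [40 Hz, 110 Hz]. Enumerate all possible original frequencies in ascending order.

Frequencies that alias to 2 Hz are k·fs ± 2 Hz for integer k ≥ 0.
k=0: 2 Hz.
k=1: 54 Hz, 58 Hz.
k=2: 110 Hz, 114 Hz.
k=3: 166 Hz, 170 Hz.
Within [40 Hz, 110 Hz]: 54 Hz, 58 Hz, 110 Hz.

54 Hz, 58 Hz, 110 Hz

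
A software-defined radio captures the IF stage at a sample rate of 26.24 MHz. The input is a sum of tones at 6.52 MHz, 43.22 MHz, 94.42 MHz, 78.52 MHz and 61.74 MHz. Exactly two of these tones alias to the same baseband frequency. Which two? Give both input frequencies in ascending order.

43.22 MHz, 61.74 MHz

fs/2 = 13.12 MHz.
6.52 MHz ≤ fs/2 = 13.12 MHz, passes unchanged.
43.22 MHz mod fs = 16.98 MHz.
16.98 MHz > fs/2 = 13.12 MHz, folds to fs − 16.98 MHz = 9.26 MHz.
94.42 MHz mod fs = 15.7 MHz.
15.7 MHz > fs/2 = 13.12 MHz, folds to fs − 15.7 MHz = 10.54 MHz.
78.52 MHz mod fs = 26.04 MHz.
26.04 MHz > fs/2 = 13.12 MHz, folds to fs − 26.04 MHz = 0.2 MHz.
61.74 MHz mod fs = 9.26 MHz.
9.26 MHz ≤ fs/2 = 13.12 MHz, appears at 9.26 MHz.
43.22 MHz and 61.74 MHz both map to 9.26 MHz.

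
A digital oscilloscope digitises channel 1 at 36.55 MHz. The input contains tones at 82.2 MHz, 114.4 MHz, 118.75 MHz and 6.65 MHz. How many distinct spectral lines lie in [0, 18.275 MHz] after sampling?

fs/2 = 18.275 MHz.
82.2 MHz mod fs = 9.1 MHz.
9.1 MHz ≤ fs/2 = 18.275 MHz, appears at 9.1 MHz.
114.4 MHz mod fs = 4.75 MHz.
4.75 MHz ≤ fs/2 = 18.275 MHz, appears at 4.75 MHz.
118.75 MHz mod fs = 9.1 MHz.
9.1 MHz ≤ fs/2 = 18.275 MHz, appears at 9.1 MHz.
6.65 MHz ≤ fs/2 = 18.275 MHz, passes unchanged.
Distinct values: {4.75 MHz, 6.65 MHz, 9.1 MHz} → 3.

3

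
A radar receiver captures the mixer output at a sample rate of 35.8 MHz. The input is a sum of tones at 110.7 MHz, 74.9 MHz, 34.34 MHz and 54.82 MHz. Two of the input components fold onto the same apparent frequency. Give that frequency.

fs/2 = 17.9 MHz.
110.7 MHz mod fs = 3.3 MHz.
3.3 MHz ≤ fs/2 = 17.9 MHz, appears at 3.3 MHz.
74.9 MHz mod fs = 3.3 MHz.
3.3 MHz ≤ fs/2 = 17.9 MHz, appears at 3.3 MHz.
34.34 MHz > fs/2 = 17.9 MHz, folds to fs − 34.34 MHz = 1.46 MHz.
54.82 MHz mod fs = 19.02 MHz.
19.02 MHz > fs/2 = 17.9 MHz, folds to fs − 19.02 MHz = 16.78 MHz.
74.9 MHz and 110.7 MHz both map to 3.3 MHz.

3.3 MHz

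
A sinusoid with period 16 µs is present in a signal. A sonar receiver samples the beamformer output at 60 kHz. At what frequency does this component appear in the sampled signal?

2.5 kHz

T = 16 µs → f = 1/T = 62.5 kHz.
62.5 kHz mod fs = 2.5 kHz.
2.5 kHz ≤ fs/2 = 30 kHz, appears at 2.5 kHz.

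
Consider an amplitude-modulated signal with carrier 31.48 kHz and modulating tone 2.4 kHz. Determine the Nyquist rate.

67.76 kHz

AM sidebands sit at fc ± fm = 29.08 kHz and 33.88 kHz.
Highest-frequency component: 33.88 kHz.
Nyquist rate = 2 × 33.88 kHz = 67.76 kHz.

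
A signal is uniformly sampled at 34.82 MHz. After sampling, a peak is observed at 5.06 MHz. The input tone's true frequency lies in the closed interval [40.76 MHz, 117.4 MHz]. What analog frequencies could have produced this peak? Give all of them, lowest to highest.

Frequencies that alias to 5.06 MHz are k·fs ± 5.06 MHz for integer k ≥ 0.
k=0: 5.06 MHz.
k=1: 29.76 MHz, 39.88 MHz.
k=2: 64.58 MHz, 74.7 MHz.
k=3: 99.4 MHz, 109.52 MHz.
k=4: 134.22 MHz, 144.34 MHz.
Within [40.76 MHz, 117.4 MHz]: 64.58 MHz, 74.7 MHz, 99.4 MHz, 109.52 MHz.

64.58 MHz, 74.7 MHz, 99.4 MHz, 109.52 MHz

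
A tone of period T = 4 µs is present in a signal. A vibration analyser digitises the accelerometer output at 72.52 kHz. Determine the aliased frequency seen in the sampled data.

32.44 kHz

T = 4 µs → f = 1/T = 250 kHz.
250 kHz mod fs = 32.44 kHz.
32.44 kHz ≤ fs/2 = 36.26 kHz, appears at 32.44 kHz.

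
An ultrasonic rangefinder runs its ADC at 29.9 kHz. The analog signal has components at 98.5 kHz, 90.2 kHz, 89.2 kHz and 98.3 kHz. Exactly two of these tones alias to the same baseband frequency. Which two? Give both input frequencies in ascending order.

fs/2 = 14.95 kHz.
98.5 kHz mod fs = 8.8 kHz.
8.8 kHz ≤ fs/2 = 14.95 kHz, appears at 8.8 kHz.
90.2 kHz mod fs = 0.5 kHz.
0.5 kHz ≤ fs/2 = 14.95 kHz, appears at 0.5 kHz.
89.2 kHz mod fs = 29.4 kHz.
29.4 kHz > fs/2 = 14.95 kHz, folds to fs − 29.4 kHz = 0.5 kHz.
98.3 kHz mod fs = 8.6 kHz.
8.6 kHz ≤ fs/2 = 14.95 kHz, appears at 8.6 kHz.
89.2 kHz and 90.2 kHz both map to 0.5 kHz.

89.2 kHz, 90.2 kHz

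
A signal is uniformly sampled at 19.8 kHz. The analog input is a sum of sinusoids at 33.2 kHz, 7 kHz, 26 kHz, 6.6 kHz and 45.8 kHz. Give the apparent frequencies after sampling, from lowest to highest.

6.2 kHz, 6.4 kHz, 6.6 kHz, 7 kHz

fs/2 = 9.9 kHz.
33.2 kHz mod fs = 13.4 kHz.
13.4 kHz > fs/2 = 9.9 kHz, folds to fs − 13.4 kHz = 6.4 kHz.
7 kHz ≤ fs/2 = 9.9 kHz, passes unchanged.
26 kHz mod fs = 6.2 kHz.
6.2 kHz ≤ fs/2 = 9.9 kHz, appears at 6.2 kHz.
6.6 kHz ≤ fs/2 = 9.9 kHz, passes unchanged.
45.8 kHz mod fs = 6.2 kHz.
6.2 kHz ≤ fs/2 = 9.9 kHz, appears at 6.2 kHz.
Distinct values: {6.2 kHz, 6.4 kHz, 6.6 kHz, 7 kHz}.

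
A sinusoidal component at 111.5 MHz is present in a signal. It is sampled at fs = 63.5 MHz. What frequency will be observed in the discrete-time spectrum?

15.5 MHz

111.5 MHz mod fs = 48 MHz.
48 MHz > fs/2 = 31.75 MHz, folds to fs − 48 MHz = 15.5 MHz.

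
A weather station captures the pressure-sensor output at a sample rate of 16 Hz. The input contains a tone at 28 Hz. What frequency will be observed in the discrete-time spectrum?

4 Hz

28 Hz mod fs = 12 Hz.
12 Hz > fs/2 = 8 Hz, folds to fs − 12 Hz = 4 Hz.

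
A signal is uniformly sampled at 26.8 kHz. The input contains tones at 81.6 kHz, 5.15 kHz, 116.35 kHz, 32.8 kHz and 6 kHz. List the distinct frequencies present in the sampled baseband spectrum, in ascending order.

1.2 kHz, 5.15 kHz, 6 kHz, 9.15 kHz

fs/2 = 13.4 kHz.
81.6 kHz mod fs = 1.2 kHz.
1.2 kHz ≤ fs/2 = 13.4 kHz, appears at 1.2 kHz.
5.15 kHz ≤ fs/2 = 13.4 kHz, passes unchanged.
116.35 kHz mod fs = 9.15 kHz.
9.15 kHz ≤ fs/2 = 13.4 kHz, appears at 9.15 kHz.
32.8 kHz mod fs = 6 kHz.
6 kHz ≤ fs/2 = 13.4 kHz, appears at 6 kHz.
6 kHz ≤ fs/2 = 13.4 kHz, passes unchanged.
Distinct values: {1.2 kHz, 5.15 kHz, 6 kHz, 9.15 kHz}.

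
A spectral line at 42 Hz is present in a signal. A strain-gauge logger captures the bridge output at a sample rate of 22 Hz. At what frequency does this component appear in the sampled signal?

2 Hz

42 Hz mod fs = 20 Hz.
20 Hz > fs/2 = 11 Hz, folds to fs − 20 Hz = 2 Hz.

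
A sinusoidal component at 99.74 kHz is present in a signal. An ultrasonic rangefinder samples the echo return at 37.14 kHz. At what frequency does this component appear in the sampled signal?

11.68 kHz

99.74 kHz mod fs = 25.46 kHz.
25.46 kHz > fs/2 = 18.57 kHz, folds to fs − 25.46 kHz = 11.68 kHz.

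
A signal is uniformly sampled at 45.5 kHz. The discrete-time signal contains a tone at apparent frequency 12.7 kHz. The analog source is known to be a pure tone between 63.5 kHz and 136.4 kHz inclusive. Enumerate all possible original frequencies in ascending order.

78.3 kHz, 103.7 kHz, 123.8 kHz

Frequencies that alias to 12.7 kHz are k·fs ± 12.7 kHz for integer k ≥ 0.
k=0: 12.7 kHz.
k=1: 32.8 kHz, 58.2 kHz.
k=2: 78.3 kHz, 103.7 kHz.
k=3: 123.8 kHz, 149.2 kHz.
k=4: 169.3 kHz, 194.7 kHz.
Within [63.5 kHz, 136.4 kHz]: 78.3 kHz, 103.7 kHz, 123.8 kHz.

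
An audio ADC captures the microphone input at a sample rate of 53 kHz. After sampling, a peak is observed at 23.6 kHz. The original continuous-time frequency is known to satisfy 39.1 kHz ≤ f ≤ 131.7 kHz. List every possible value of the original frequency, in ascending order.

Frequencies that alias to 23.6 kHz are k·fs ± 23.6 kHz for integer k ≥ 0.
k=0: 23.6 kHz.
k=1: 29.4 kHz, 76.6 kHz.
k=2: 82.4 kHz, 129.6 kHz.
k=3: 135.4 kHz, 182.6 kHz.
Within [39.1 kHz, 131.7 kHz]: 76.6 kHz, 82.4 kHz, 129.6 kHz.

76.6 kHz, 82.4 kHz, 129.6 kHz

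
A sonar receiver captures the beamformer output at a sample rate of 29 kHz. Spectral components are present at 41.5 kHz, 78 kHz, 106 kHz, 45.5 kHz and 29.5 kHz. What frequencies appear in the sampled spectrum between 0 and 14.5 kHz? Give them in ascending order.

fs/2 = 14.5 kHz.
41.5 kHz mod fs = 12.5 kHz.
12.5 kHz ≤ fs/2 = 14.5 kHz, appears at 12.5 kHz.
78 kHz mod fs = 20 kHz.
20 kHz > fs/2 = 14.5 kHz, folds to fs − 20 kHz = 9 kHz.
106 kHz mod fs = 19 kHz.
19 kHz > fs/2 = 14.5 kHz, folds to fs − 19 kHz = 10 kHz.
45.5 kHz mod fs = 16.5 kHz.
16.5 kHz > fs/2 = 14.5 kHz, folds to fs − 16.5 kHz = 12.5 kHz.
29.5 kHz mod fs = 0.5 kHz.
0.5 kHz ≤ fs/2 = 14.5 kHz, appears at 0.5 kHz.
Distinct values: {0.5 kHz, 9 kHz, 10 kHz, 12.5 kHz}.

0.5 kHz, 9 kHz, 10 kHz, 12.5 kHz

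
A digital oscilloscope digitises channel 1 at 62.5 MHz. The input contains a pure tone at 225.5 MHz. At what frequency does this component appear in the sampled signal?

225.5 MHz mod fs = 38 MHz.
38 MHz > fs/2 = 31.25 MHz, folds to fs − 38 MHz = 24.5 MHz.

24.5 MHz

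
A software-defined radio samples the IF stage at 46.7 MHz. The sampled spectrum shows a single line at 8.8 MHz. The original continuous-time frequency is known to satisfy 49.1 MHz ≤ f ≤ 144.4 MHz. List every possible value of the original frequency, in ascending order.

55.5 MHz, 84.6 MHz, 102.2 MHz, 131.3 MHz

Frequencies that alias to 8.8 MHz are k·fs ± 8.8 MHz for integer k ≥ 0.
k=0: 8.8 MHz.
k=1: 37.9 MHz, 55.5 MHz.
k=2: 84.6 MHz, 102.2 MHz.
k=3: 131.3 MHz, 148.9 MHz.
k=4: 178 MHz, 195.6 MHz.
Within [49.1 MHz, 144.4 MHz]: 55.5 MHz, 84.6 MHz, 102.2 MHz, 131.3 MHz.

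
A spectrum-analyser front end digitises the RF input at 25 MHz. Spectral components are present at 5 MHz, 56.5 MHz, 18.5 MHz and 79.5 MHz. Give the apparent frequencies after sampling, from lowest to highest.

4.5 MHz, 5 MHz, 6.5 MHz

fs/2 = 12.5 MHz.
5 MHz ≤ fs/2 = 12.5 MHz, passes unchanged.
56.5 MHz mod fs = 6.5 MHz.
6.5 MHz ≤ fs/2 = 12.5 MHz, appears at 6.5 MHz.
18.5 MHz > fs/2 = 12.5 MHz, folds to fs − 18.5 MHz = 6.5 MHz.
79.5 MHz mod fs = 4.5 MHz.
4.5 MHz ≤ fs/2 = 12.5 MHz, appears at 4.5 MHz.
Distinct values: {4.5 MHz, 5 MHz, 6.5 MHz}.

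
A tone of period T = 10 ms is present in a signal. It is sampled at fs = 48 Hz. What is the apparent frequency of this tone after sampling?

T = 10 ms → f = 1/T = 100 Hz.
100 Hz mod fs = 4 Hz.
4 Hz ≤ fs/2 = 24 Hz, appears at 4 Hz.

4 Hz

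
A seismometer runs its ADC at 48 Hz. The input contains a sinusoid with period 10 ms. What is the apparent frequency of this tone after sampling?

T = 10 ms → f = 1/T = 100 Hz.
100 Hz mod fs = 4 Hz.
4 Hz ≤ fs/2 = 24 Hz, appears at 4 Hz.

4 Hz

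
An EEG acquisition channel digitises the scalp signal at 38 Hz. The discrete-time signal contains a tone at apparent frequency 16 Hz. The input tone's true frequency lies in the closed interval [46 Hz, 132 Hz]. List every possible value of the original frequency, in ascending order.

Frequencies that alias to 16 Hz are k·fs ± 16 Hz for integer k ≥ 0.
k=0: 16 Hz.
k=1: 22 Hz, 54 Hz.
k=2: 60 Hz, 92 Hz.
k=3: 98 Hz, 130 Hz.
k=4: 136 Hz, 168 Hz.
Within [46 Hz, 132 Hz]: 54 Hz, 60 Hz, 92 Hz, 98 Hz, 130 Hz.

54 Hz, 60 Hz, 92 Hz, 98 Hz, 130 Hz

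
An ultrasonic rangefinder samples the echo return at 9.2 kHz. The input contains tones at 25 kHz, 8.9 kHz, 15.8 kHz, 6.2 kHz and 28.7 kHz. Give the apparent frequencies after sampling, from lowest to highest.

fs/2 = 4.6 kHz.
25 kHz mod fs = 6.6 kHz.
6.6 kHz > fs/2 = 4.6 kHz, folds to fs − 6.6 kHz = 2.6 kHz.
8.9 kHz > fs/2 = 4.6 kHz, folds to fs − 8.9 kHz = 0.3 kHz.
15.8 kHz mod fs = 6.6 kHz.
6.6 kHz > fs/2 = 4.6 kHz, folds to fs − 6.6 kHz = 2.6 kHz.
6.2 kHz > fs/2 = 4.6 kHz, folds to fs − 6.2 kHz = 3 kHz.
28.7 kHz mod fs = 1.1 kHz.
1.1 kHz ≤ fs/2 = 4.6 kHz, appears at 1.1 kHz.
Distinct values: {0.3 kHz, 1.1 kHz, 2.6 kHz, 3 kHz}.

0.3 kHz, 1.1 kHz, 2.6 kHz, 3 kHz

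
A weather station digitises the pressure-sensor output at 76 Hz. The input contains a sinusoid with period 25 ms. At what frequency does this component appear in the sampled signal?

36 Hz

T = 25 ms → f = 1/T = 40 Hz.
40 Hz > fs/2 = 38 Hz, folds to fs − 40 Hz = 36 Hz.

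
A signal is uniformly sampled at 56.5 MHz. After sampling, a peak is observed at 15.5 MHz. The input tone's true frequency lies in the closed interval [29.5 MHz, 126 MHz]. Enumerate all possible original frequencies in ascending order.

Frequencies that alias to 15.5 MHz are k·fs ± 15.5 MHz for integer k ≥ 0.
k=0: 15.5 MHz.
k=1: 41 MHz, 72 MHz.
k=2: 97.5 MHz, 128.5 MHz.
k=3: 154 MHz, 185 MHz.
Within [29.5 MHz, 126 MHz]: 41 MHz, 72 MHz, 97.5 MHz.

41 MHz, 72 MHz, 97.5 MHz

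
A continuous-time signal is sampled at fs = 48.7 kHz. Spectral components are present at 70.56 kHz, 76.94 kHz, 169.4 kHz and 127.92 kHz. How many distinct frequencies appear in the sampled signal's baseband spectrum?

4

fs/2 = 24.35 kHz.
70.56 kHz mod fs = 21.86 kHz.
21.86 kHz ≤ fs/2 = 24.35 kHz, appears at 21.86 kHz.
76.94 kHz mod fs = 28.24 kHz.
28.24 kHz > fs/2 = 24.35 kHz, folds to fs − 28.24 kHz = 20.46 kHz.
169.4 kHz mod fs = 23.3 kHz.
23.3 kHz ≤ fs/2 = 24.35 kHz, appears at 23.3 kHz.
127.92 kHz mod fs = 30.52 kHz.
30.52 kHz > fs/2 = 24.35 kHz, folds to fs − 30.52 kHz = 18.18 kHz.
Distinct values: {18.18 kHz, 20.46 kHz, 21.86 kHz, 23.3 kHz} → 4.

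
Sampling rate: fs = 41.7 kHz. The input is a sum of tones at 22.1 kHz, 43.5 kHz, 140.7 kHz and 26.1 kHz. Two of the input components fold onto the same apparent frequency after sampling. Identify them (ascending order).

26.1 kHz, 140.7 kHz

fs/2 = 20.85 kHz.
22.1 kHz > fs/2 = 20.85 kHz, folds to fs − 22.1 kHz = 19.6 kHz.
43.5 kHz mod fs = 1.8 kHz.
1.8 kHz ≤ fs/2 = 20.85 kHz, appears at 1.8 kHz.
140.7 kHz mod fs = 15.6 kHz.
15.6 kHz ≤ fs/2 = 20.85 kHz, appears at 15.6 kHz.
26.1 kHz > fs/2 = 20.85 kHz, folds to fs − 26.1 kHz = 15.6 kHz.
26.1 kHz and 140.7 kHz both map to 15.6 kHz.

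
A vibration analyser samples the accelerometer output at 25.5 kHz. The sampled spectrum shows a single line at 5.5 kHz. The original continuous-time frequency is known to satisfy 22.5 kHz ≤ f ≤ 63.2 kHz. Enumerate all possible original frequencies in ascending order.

Frequencies that alias to 5.5 kHz are k·fs ± 5.5 kHz for integer k ≥ 0.
k=0: 5.5 kHz.
k=1: 20 kHz, 31 kHz.
k=2: 45.5 kHz, 56.5 kHz.
k=3: 71 kHz, 82 kHz.
Within [22.5 kHz, 63.2 kHz]: 31 kHz, 45.5 kHz, 56.5 kHz.

31 kHz, 45.5 kHz, 56.5 kHz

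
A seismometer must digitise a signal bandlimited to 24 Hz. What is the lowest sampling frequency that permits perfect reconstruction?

48 Hz

Nyquist rate = 2 × 24 Hz = 48 Hz.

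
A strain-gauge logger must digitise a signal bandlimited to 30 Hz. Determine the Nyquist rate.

60 Hz

Nyquist rate = 2 × 30 Hz = 60 Hz.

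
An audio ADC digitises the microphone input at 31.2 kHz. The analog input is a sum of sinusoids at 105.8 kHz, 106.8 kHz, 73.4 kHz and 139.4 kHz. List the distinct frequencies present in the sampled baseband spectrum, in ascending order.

11 kHz, 12.2 kHz, 13.2 kHz, 14.6 kHz

fs/2 = 15.6 kHz.
105.8 kHz mod fs = 12.2 kHz.
12.2 kHz ≤ fs/2 = 15.6 kHz, appears at 12.2 kHz.
106.8 kHz mod fs = 13.2 kHz.
13.2 kHz ≤ fs/2 = 15.6 kHz, appears at 13.2 kHz.
73.4 kHz mod fs = 11 kHz.
11 kHz ≤ fs/2 = 15.6 kHz, appears at 11 kHz.
139.4 kHz mod fs = 14.6 kHz.
14.6 kHz ≤ fs/2 = 15.6 kHz, appears at 14.6 kHz.
Distinct values: {11 kHz, 12.2 kHz, 13.2 kHz, 14.6 kHz}.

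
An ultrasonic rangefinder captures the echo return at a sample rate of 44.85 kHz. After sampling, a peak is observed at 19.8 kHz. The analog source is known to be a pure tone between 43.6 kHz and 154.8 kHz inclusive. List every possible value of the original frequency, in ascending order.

64.65 kHz, 69.9 kHz, 109.5 kHz, 114.75 kHz, 154.35 kHz

Frequencies that alias to 19.8 kHz are k·fs ± 19.8 kHz for integer k ≥ 0.
k=0: 19.8 kHz.
k=1: 25.05 kHz, 64.65 kHz.
k=2: 69.9 kHz, 109.5 kHz.
k=3: 114.75 kHz, 154.35 kHz.
k=4: 159.6 kHz, 199.2 kHz.
Within [43.6 kHz, 154.8 kHz]: 64.65 kHz, 69.9 kHz, 109.5 kHz, 114.75 kHz, 154.35 kHz.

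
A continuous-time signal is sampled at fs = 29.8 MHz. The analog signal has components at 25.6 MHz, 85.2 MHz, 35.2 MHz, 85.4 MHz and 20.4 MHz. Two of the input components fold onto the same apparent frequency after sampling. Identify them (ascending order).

25.6 MHz, 85.2 MHz

fs/2 = 14.9 MHz.
25.6 MHz > fs/2 = 14.9 MHz, folds to fs − 25.6 MHz = 4.2 MHz.
85.2 MHz mod fs = 25.6 MHz.
25.6 MHz > fs/2 = 14.9 MHz, folds to fs − 25.6 MHz = 4.2 MHz.
35.2 MHz mod fs = 5.4 MHz.
5.4 MHz ≤ fs/2 = 14.9 MHz, appears at 5.4 MHz.
85.4 MHz mod fs = 25.8 MHz.
25.8 MHz > fs/2 = 14.9 MHz, folds to fs − 25.8 MHz = 4 MHz.
20.4 MHz > fs/2 = 14.9 MHz, folds to fs − 20.4 MHz = 9.4 MHz.
25.6 MHz and 85.2 MHz both map to 4.2 MHz.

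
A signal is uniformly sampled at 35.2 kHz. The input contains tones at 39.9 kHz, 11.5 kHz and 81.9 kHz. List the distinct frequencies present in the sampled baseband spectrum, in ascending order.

4.7 kHz, 11.5 kHz

fs/2 = 17.6 kHz.
39.9 kHz mod fs = 4.7 kHz.
4.7 kHz ≤ fs/2 = 17.6 kHz, appears at 4.7 kHz.
11.5 kHz ≤ fs/2 = 17.6 kHz, passes unchanged.
81.9 kHz mod fs = 11.5 kHz.
11.5 kHz ≤ fs/2 = 17.6 kHz, appears at 11.5 kHz.
Distinct values: {4.7 kHz, 11.5 kHz}.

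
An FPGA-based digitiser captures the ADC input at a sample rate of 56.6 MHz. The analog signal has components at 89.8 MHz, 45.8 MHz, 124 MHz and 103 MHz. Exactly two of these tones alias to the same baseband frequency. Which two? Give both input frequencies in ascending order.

45.8 MHz, 124 MHz

fs/2 = 28.3 MHz.
89.8 MHz mod fs = 33.2 MHz.
33.2 MHz > fs/2 = 28.3 MHz, folds to fs − 33.2 MHz = 23.4 MHz.
45.8 MHz > fs/2 = 28.3 MHz, folds to fs − 45.8 MHz = 10.8 MHz.
124 MHz mod fs = 10.8 MHz.
10.8 MHz ≤ fs/2 = 28.3 MHz, appears at 10.8 MHz.
103 MHz mod fs = 46.4 MHz.
46.4 MHz > fs/2 = 28.3 MHz, folds to fs − 46.4 MHz = 10.2 MHz.
45.8 MHz and 124 MHz both map to 10.8 MHz.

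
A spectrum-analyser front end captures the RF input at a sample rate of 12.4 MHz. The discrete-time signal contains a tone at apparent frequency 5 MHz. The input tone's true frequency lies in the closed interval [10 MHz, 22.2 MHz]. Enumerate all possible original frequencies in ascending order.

17.4 MHz, 19.8 MHz

Frequencies that alias to 5 MHz are k·fs ± 5 MHz for integer k ≥ 0.
k=0: 5 MHz.
k=1: 7.4 MHz, 17.4 MHz.
k=2: 19.8 MHz, 29.8 MHz.
k=3: 32.2 MHz, 42.2 MHz.
Within [10 MHz, 22.2 MHz]: 17.4 MHz, 19.8 MHz.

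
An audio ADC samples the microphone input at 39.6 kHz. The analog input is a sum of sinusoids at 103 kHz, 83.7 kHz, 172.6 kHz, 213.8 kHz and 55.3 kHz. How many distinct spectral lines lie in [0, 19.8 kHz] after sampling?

4

fs/2 = 19.8 kHz.
103 kHz mod fs = 23.8 kHz.
23.8 kHz > fs/2 = 19.8 kHz, folds to fs − 23.8 kHz = 15.8 kHz.
83.7 kHz mod fs = 4.5 kHz.
4.5 kHz ≤ fs/2 = 19.8 kHz, appears at 4.5 kHz.
172.6 kHz mod fs = 14.2 kHz.
14.2 kHz ≤ fs/2 = 19.8 kHz, appears at 14.2 kHz.
213.8 kHz mod fs = 15.8 kHz.
15.8 kHz ≤ fs/2 = 19.8 kHz, appears at 15.8 kHz.
55.3 kHz mod fs = 15.7 kHz.
15.7 kHz ≤ fs/2 = 19.8 kHz, appears at 15.7 kHz.
Distinct values: {4.5 kHz, 14.2 kHz, 15.7 kHz, 15.8 kHz} → 4.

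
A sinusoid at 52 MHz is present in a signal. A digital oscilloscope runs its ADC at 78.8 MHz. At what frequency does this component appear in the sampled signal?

52 MHz > fs/2 = 39.4 MHz, folds to fs − 52 MHz = 26.8 MHz.

26.8 MHz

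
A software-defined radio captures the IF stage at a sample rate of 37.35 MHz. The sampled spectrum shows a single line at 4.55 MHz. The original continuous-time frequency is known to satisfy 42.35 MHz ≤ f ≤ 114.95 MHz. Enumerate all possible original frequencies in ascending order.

70.15 MHz, 79.25 MHz, 107.5 MHz

Frequencies that alias to 4.55 MHz are k·fs ± 4.55 MHz for integer k ≥ 0.
k=0: 4.55 MHz.
k=1: 32.8 MHz, 41.9 MHz.
k=2: 70.15 MHz, 79.25 MHz.
k=3: 107.5 MHz, 116.6 MHz.
k=4: 144.85 MHz, 153.95 MHz.
Within [42.35 MHz, 114.95 MHz]: 70.15 MHz, 79.25 MHz, 107.5 MHz.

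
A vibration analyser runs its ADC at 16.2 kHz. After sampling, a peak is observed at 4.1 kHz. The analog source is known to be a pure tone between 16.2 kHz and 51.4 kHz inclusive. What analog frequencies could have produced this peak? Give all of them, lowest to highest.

20.3 kHz, 28.3 kHz, 36.5 kHz, 44.5 kHz

Frequencies that alias to 4.1 kHz are k·fs ± 4.1 kHz for integer k ≥ 0.
k=0: 4.1 kHz.
k=1: 12.1 kHz, 20.3 kHz.
k=2: 28.3 kHz, 36.5 kHz.
k=3: 44.5 kHz, 52.7 kHz.
k=4: 60.7 kHz, 68.9 kHz.
Within [16.2 kHz, 51.4 kHz]: 20.3 kHz, 28.3 kHz, 36.5 kHz, 44.5 kHz.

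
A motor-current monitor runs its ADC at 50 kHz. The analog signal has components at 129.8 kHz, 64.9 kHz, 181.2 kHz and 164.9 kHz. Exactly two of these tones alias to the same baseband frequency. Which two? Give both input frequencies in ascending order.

fs/2 = 25 kHz.
129.8 kHz mod fs = 29.8 kHz.
29.8 kHz > fs/2 = 25 kHz, folds to fs − 29.8 kHz = 20.2 kHz.
64.9 kHz mod fs = 14.9 kHz.
14.9 kHz ≤ fs/2 = 25 kHz, appears at 14.9 kHz.
181.2 kHz mod fs = 31.2 kHz.
31.2 kHz > fs/2 = 25 kHz, folds to fs − 31.2 kHz = 18.8 kHz.
164.9 kHz mod fs = 14.9 kHz.
14.9 kHz ≤ fs/2 = 25 kHz, appears at 14.9 kHz.
64.9 kHz and 164.9 kHz both map to 14.9 kHz.

64.9 kHz, 164.9 kHz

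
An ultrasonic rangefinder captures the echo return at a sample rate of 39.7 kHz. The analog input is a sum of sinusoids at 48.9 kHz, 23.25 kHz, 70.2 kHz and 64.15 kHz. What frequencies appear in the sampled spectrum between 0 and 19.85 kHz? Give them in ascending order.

fs/2 = 19.85 kHz.
48.9 kHz mod fs = 9.2 kHz.
9.2 kHz ≤ fs/2 = 19.85 kHz, appears at 9.2 kHz.
23.25 kHz > fs/2 = 19.85 kHz, folds to fs − 23.25 kHz = 16.45 kHz.
70.2 kHz mod fs = 30.5 kHz.
30.5 kHz > fs/2 = 19.85 kHz, folds to fs − 30.5 kHz = 9.2 kHz.
64.15 kHz mod fs = 24.45 kHz.
24.45 kHz > fs/2 = 19.85 kHz, folds to fs − 24.45 kHz = 15.25 kHz.
Distinct values: {9.2 kHz, 15.25 kHz, 16.45 kHz}.

9.2 kHz, 15.25 kHz, 16.45 kHz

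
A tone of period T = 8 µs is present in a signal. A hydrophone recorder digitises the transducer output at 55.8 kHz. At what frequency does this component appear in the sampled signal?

T = 8 µs → f = 1/T = 125 kHz.
125 kHz mod fs = 13.4 kHz.
13.4 kHz ≤ fs/2 = 27.9 kHz, appears at 13.4 kHz.

13.4 kHz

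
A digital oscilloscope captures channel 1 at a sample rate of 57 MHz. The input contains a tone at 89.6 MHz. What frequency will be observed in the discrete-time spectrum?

24.4 MHz

89.6 MHz mod fs = 32.6 MHz.
32.6 MHz > fs/2 = 28.5 MHz, folds to fs − 32.6 MHz = 24.4 MHz.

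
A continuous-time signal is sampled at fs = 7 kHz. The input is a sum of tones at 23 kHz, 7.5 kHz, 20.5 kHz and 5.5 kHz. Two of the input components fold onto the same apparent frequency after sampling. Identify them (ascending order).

fs/2 = 3.5 kHz.
23 kHz mod fs = 2 kHz.
2 kHz ≤ fs/2 = 3.5 kHz, appears at 2 kHz.
7.5 kHz mod fs = 0.5 kHz.
0.5 kHz ≤ fs/2 = 3.5 kHz, appears at 0.5 kHz.
20.5 kHz mod fs = 6.5 kHz.
6.5 kHz > fs/2 = 3.5 kHz, folds to fs − 6.5 kHz = 0.5 kHz.
5.5 kHz > fs/2 = 3.5 kHz, folds to fs − 5.5 kHz = 1.5 kHz.
7.5 kHz and 20.5 kHz both map to 0.5 kHz.

7.5 kHz, 20.5 kHz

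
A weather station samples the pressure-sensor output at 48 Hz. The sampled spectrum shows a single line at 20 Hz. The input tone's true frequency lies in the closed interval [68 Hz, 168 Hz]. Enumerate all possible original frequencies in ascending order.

Frequencies that alias to 20 Hz are k·fs ± 20 Hz for integer k ≥ 0.
k=0: 20 Hz.
k=1: 28 Hz, 68 Hz.
k=2: 76 Hz, 116 Hz.
k=3: 124 Hz, 164 Hz.
k=4: 172 Hz, 212 Hz.
Within [68 Hz, 168 Hz]: 68 Hz, 76 Hz, 116 Hz, 124 Hz, 164 Hz.

68 Hz, 76 Hz, 116 Hz, 124 Hz, 164 Hz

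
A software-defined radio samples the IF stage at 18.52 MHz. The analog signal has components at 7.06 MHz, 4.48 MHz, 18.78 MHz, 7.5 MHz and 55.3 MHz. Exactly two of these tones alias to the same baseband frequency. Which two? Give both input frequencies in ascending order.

18.78 MHz, 55.3 MHz

fs/2 = 9.26 MHz.
7.06 MHz ≤ fs/2 = 9.26 MHz, passes unchanged.
4.48 MHz ≤ fs/2 = 9.26 MHz, passes unchanged.
18.78 MHz mod fs = 0.26 MHz.
0.26 MHz ≤ fs/2 = 9.26 MHz, appears at 0.26 MHz.
7.5 MHz ≤ fs/2 = 9.26 MHz, passes unchanged.
55.3 MHz mod fs = 18.26 MHz.
18.26 MHz > fs/2 = 9.26 MHz, folds to fs − 18.26 MHz = 0.26 MHz.
18.78 MHz and 55.3 MHz both map to 0.26 MHz.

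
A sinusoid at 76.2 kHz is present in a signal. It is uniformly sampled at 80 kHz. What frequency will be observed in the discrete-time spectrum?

3.8 kHz

76.2 kHz > fs/2 = 40 kHz, folds to fs − 76.2 kHz = 3.8 kHz.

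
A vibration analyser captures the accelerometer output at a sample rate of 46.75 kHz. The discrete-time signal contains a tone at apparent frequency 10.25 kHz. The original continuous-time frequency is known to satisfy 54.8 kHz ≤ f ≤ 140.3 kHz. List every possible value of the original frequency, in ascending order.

Frequencies that alias to 10.25 kHz are k·fs ± 10.25 kHz for integer k ≥ 0.
k=0: 10.25 kHz.
k=1: 36.5 kHz, 57 kHz.
k=2: 83.25 kHz, 103.75 kHz.
k=3: 130 kHz, 150.5 kHz.
k=4: 176.75 kHz, 197.25 kHz.
Within [54.8 kHz, 140.3 kHz]: 57 kHz, 83.25 kHz, 103.75 kHz, 130 kHz.

57 kHz, 83.25 kHz, 103.75 kHz, 130 kHz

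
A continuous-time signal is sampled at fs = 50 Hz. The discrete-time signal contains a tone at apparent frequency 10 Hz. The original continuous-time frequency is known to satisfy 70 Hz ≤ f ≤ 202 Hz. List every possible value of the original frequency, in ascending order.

Frequencies that alias to 10 Hz are k·fs ± 10 Hz for integer k ≥ 0.
k=0: 10 Hz.
k=1: 40 Hz, 60 Hz.
k=2: 90 Hz, 110 Hz.
k=3: 140 Hz, 160 Hz.
k=4: 190 Hz, 210 Hz.
k=5: 240 Hz, 260 Hz.
Within [70 Hz, 202 Hz]: 90 Hz, 110 Hz, 140 Hz, 160 Hz, 190 Hz.

90 Hz, 110 Hz, 140 Hz, 160 Hz, 190 Hz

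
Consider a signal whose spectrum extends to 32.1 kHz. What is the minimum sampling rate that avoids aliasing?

Nyquist rate = 2 × 32.1 kHz = 64.2 kHz.

64.2 kHz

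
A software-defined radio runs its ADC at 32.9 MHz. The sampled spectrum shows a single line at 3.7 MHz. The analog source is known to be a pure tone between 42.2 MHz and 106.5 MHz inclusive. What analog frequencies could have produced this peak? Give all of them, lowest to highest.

Frequencies that alias to 3.7 MHz are k·fs ± 3.7 MHz for integer k ≥ 0.
k=0: 3.7 MHz.
k=1: 29.2 MHz, 36.6 MHz.
k=2: 62.1 MHz, 69.5 MHz.
k=3: 95 MHz, 102.4 MHz.
k=4: 127.9 MHz, 135.3 MHz.
Within [42.2 MHz, 106.5 MHz]: 62.1 MHz, 69.5 MHz, 95 MHz, 102.4 MHz.

62.1 MHz, 69.5 MHz, 95 MHz, 102.4 MHz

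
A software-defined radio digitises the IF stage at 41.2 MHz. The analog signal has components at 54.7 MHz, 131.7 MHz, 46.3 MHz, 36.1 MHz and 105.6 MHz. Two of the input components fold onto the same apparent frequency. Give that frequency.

fs/2 = 20.6 MHz.
54.7 MHz mod fs = 13.5 MHz.
13.5 MHz ≤ fs/2 = 20.6 MHz, appears at 13.5 MHz.
131.7 MHz mod fs = 8.1 MHz.
8.1 MHz ≤ fs/2 = 20.6 MHz, appears at 8.1 MHz.
46.3 MHz mod fs = 5.1 MHz.
5.1 MHz ≤ fs/2 = 20.6 MHz, appears at 5.1 MHz.
36.1 MHz > fs/2 = 20.6 MHz, folds to fs − 36.1 MHz = 5.1 MHz.
105.6 MHz mod fs = 23.2 MHz.
23.2 MHz > fs/2 = 20.6 MHz, folds to fs − 23.2 MHz = 18 MHz.
36.1 MHz and 46.3 MHz both map to 5.1 MHz.

5.1 MHz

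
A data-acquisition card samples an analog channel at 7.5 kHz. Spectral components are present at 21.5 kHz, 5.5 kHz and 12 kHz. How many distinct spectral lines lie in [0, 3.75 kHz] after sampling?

fs/2 = 3.75 kHz.
21.5 kHz mod fs = 6.5 kHz.
6.5 kHz > fs/2 = 3.75 kHz, folds to fs − 6.5 kHz = 1 kHz.
5.5 kHz > fs/2 = 3.75 kHz, folds to fs − 5.5 kHz = 2 kHz.
12 kHz mod fs = 4.5 kHz.
4.5 kHz > fs/2 = 3.75 kHz, folds to fs − 4.5 kHz = 3 kHz.
Distinct values: {1 kHz, 2 kHz, 3 kHz} → 3.

3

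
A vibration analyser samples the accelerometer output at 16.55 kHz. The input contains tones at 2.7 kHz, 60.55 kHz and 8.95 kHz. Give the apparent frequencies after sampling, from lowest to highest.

2.7 kHz, 5.65 kHz, 7.6 kHz

fs/2 = 8.275 kHz.
2.7 kHz ≤ fs/2 = 8.275 kHz, passes unchanged.
60.55 kHz mod fs = 10.9 kHz.
10.9 kHz > fs/2 = 8.275 kHz, folds to fs − 10.9 kHz = 5.65 kHz.
8.95 kHz > fs/2 = 8.275 kHz, folds to fs − 8.95 kHz = 7.6 kHz.
Distinct values: {2.7 kHz, 5.65 kHz, 7.6 kHz}.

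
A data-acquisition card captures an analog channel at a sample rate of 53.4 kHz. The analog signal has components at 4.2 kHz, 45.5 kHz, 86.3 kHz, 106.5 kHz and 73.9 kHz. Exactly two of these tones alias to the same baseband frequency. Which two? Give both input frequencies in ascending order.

fs/2 = 26.7 kHz.
4.2 kHz ≤ fs/2 = 26.7 kHz, passes unchanged.
45.5 kHz > fs/2 = 26.7 kHz, folds to fs − 45.5 kHz = 7.9 kHz.
86.3 kHz mod fs = 32.9 kHz.
32.9 kHz > fs/2 = 26.7 kHz, folds to fs − 32.9 kHz = 20.5 kHz.
106.5 kHz mod fs = 53.1 kHz.
53.1 kHz > fs/2 = 26.7 kHz, folds to fs − 53.1 kHz = 0.3 kHz.
73.9 kHz mod fs = 20.5 kHz.
20.5 kHz ≤ fs/2 = 26.7 kHz, appears at 20.5 kHz.
73.9 kHz and 86.3 kHz both map to 20.5 kHz.

73.9 kHz, 86.3 kHz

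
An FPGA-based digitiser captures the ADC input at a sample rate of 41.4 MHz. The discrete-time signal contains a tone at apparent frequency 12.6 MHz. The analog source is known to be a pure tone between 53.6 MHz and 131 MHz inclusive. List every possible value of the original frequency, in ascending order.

Frequencies that alias to 12.6 MHz are k·fs ± 12.6 MHz for integer k ≥ 0.
k=0: 12.6 MHz.
k=1: 28.8 MHz, 54 MHz.
k=2: 70.2 MHz, 95.4 MHz.
k=3: 111.6 MHz, 136.8 MHz.
k=4: 153 MHz, 178.2 MHz.
Within [53.6 MHz, 131 MHz]: 54 MHz, 70.2 MHz, 95.4 MHz, 111.6 MHz.

54 MHz, 70.2 MHz, 95.4 MHz, 111.6 MHz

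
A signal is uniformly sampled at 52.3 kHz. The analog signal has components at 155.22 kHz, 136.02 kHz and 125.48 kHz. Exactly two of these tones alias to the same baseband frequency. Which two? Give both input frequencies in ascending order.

fs/2 = 26.15 kHz.
155.22 kHz mod fs = 50.62 kHz.
50.62 kHz > fs/2 = 26.15 kHz, folds to fs − 50.62 kHz = 1.68 kHz.
136.02 kHz mod fs = 31.42 kHz.
31.42 kHz > fs/2 = 26.15 kHz, folds to fs − 31.42 kHz = 20.88 kHz.
125.48 kHz mod fs = 20.88 kHz.
20.88 kHz ≤ fs/2 = 26.15 kHz, appears at 20.88 kHz.
125.48 kHz and 136.02 kHz both map to 20.88 kHz.

125.48 kHz, 136.02 kHz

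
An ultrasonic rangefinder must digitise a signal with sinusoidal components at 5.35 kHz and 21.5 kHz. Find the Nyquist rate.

Highest-frequency component: 21.5 kHz.
Nyquist rate = 2 × 21.5 kHz = 43 kHz.

43 kHz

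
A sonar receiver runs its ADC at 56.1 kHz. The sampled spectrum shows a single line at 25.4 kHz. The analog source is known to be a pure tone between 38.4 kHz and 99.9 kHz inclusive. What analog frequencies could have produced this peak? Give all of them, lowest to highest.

81.5 kHz, 86.8 kHz

Frequencies that alias to 25.4 kHz are k·fs ± 25.4 kHz for integer k ≥ 0.
k=0: 25.4 kHz.
k=1: 30.7 kHz, 81.5 kHz.
k=2: 86.8 kHz, 137.6 kHz.
k=3: 142.9 kHz, 193.7 kHz.
Within [38.4 kHz, 99.9 kHz]: 81.5 kHz, 86.8 kHz.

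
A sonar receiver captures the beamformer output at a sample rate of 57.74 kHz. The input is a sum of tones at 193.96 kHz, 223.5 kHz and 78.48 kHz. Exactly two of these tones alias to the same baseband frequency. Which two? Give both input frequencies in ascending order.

78.48 kHz, 193.96 kHz

fs/2 = 28.87 kHz.
193.96 kHz mod fs = 20.74 kHz.
20.74 kHz ≤ fs/2 = 28.87 kHz, appears at 20.74 kHz.
223.5 kHz mod fs = 50.28 kHz.
50.28 kHz > fs/2 = 28.87 kHz, folds to fs − 50.28 kHz = 7.46 kHz.
78.48 kHz mod fs = 20.74 kHz.
20.74 kHz ≤ fs/2 = 28.87 kHz, appears at 20.74 kHz.
78.48 kHz and 193.96 kHz both map to 20.74 kHz.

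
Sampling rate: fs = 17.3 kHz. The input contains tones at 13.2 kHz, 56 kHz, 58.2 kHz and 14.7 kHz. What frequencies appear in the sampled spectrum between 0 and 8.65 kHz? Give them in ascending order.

fs/2 = 8.65 kHz.
13.2 kHz > fs/2 = 8.65 kHz, folds to fs − 13.2 kHz = 4.1 kHz.
56 kHz mod fs = 4.1 kHz.
4.1 kHz ≤ fs/2 = 8.65 kHz, appears at 4.1 kHz.
58.2 kHz mod fs = 6.3 kHz.
6.3 kHz ≤ fs/2 = 8.65 kHz, appears at 6.3 kHz.
14.7 kHz > fs/2 = 8.65 kHz, folds to fs − 14.7 kHz = 2.6 kHz.
Distinct values: {2.6 kHz, 4.1 kHz, 6.3 kHz}.

2.6 kHz, 4.1 kHz, 6.3 kHz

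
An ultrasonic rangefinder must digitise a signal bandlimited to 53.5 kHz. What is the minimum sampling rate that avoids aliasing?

107 kHz

Nyquist rate = 2 × 53.5 kHz = 107 kHz.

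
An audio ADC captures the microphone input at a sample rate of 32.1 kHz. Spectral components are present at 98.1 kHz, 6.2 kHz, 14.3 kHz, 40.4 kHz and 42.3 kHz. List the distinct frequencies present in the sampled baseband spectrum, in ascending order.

1.8 kHz, 6.2 kHz, 8.3 kHz, 10.2 kHz, 14.3 kHz

fs/2 = 16.05 kHz.
98.1 kHz mod fs = 1.8 kHz.
1.8 kHz ≤ fs/2 = 16.05 kHz, appears at 1.8 kHz.
6.2 kHz ≤ fs/2 = 16.05 kHz, passes unchanged.
14.3 kHz ≤ fs/2 = 16.05 kHz, passes unchanged.
40.4 kHz mod fs = 8.3 kHz.
8.3 kHz ≤ fs/2 = 16.05 kHz, appears at 8.3 kHz.
42.3 kHz mod fs = 10.2 kHz.
10.2 kHz ≤ fs/2 = 16.05 kHz, appears at 10.2 kHz.
Distinct values: {1.8 kHz, 6.2 kHz, 8.3 kHz, 10.2 kHz, 14.3 kHz}.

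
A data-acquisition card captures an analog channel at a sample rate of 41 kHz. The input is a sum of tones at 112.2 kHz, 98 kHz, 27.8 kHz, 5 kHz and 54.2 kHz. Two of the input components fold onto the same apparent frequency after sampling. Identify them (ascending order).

fs/2 = 20.5 kHz.
112.2 kHz mod fs = 30.2 kHz.
30.2 kHz > fs/2 = 20.5 kHz, folds to fs − 30.2 kHz = 10.8 kHz.
98 kHz mod fs = 16 kHz.
16 kHz ≤ fs/2 = 20.5 kHz, appears at 16 kHz.
27.8 kHz > fs/2 = 20.5 kHz, folds to fs − 27.8 kHz = 13.2 kHz.
5 kHz ≤ fs/2 = 20.5 kHz, passes unchanged.
54.2 kHz mod fs = 13.2 kHz.
13.2 kHz ≤ fs/2 = 20.5 kHz, appears at 13.2 kHz.
27.8 kHz and 54.2 kHz both map to 13.2 kHz.

27.8 kHz, 54.2 kHz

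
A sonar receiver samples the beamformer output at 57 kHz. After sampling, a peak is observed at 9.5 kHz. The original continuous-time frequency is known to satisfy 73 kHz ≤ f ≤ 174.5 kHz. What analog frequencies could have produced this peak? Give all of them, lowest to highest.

Frequencies that alias to 9.5 kHz are k·fs ± 9.5 kHz for integer k ≥ 0.
k=0: 9.5 kHz.
k=1: 47.5 kHz, 66.5 kHz.
k=2: 104.5 kHz, 123.5 kHz.
k=3: 161.5 kHz, 180.5 kHz.
k=4: 218.5 kHz, 237.5 kHz.
Within [73 kHz, 174.5 kHz]: 104.5 kHz, 123.5 kHz, 161.5 kHz.

104.5 kHz, 123.5 kHz, 161.5 kHz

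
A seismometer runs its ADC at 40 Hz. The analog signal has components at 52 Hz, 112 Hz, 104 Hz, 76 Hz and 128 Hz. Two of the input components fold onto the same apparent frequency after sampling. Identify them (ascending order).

fs/2 = 20 Hz.
52 Hz mod fs = 12 Hz.
12 Hz ≤ fs/2 = 20 Hz, appears at 12 Hz.
112 Hz mod fs = 32 Hz.
32 Hz > fs/2 = 20 Hz, folds to fs − 32 Hz = 8 Hz.
104 Hz mod fs = 24 Hz.
24 Hz > fs/2 = 20 Hz, folds to fs − 24 Hz = 16 Hz.
76 Hz mod fs = 36 Hz.
36 Hz > fs/2 = 20 Hz, folds to fs − 36 Hz = 4 Hz.
128 Hz mod fs = 8 Hz.
8 Hz ≤ fs/2 = 20 Hz, appears at 8 Hz.
112 Hz and 128 Hz both map to 8 Hz.

112 Hz, 128 Hz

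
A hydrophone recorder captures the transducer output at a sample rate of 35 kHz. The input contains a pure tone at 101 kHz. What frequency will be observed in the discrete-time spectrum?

4 kHz

101 kHz mod fs = 31 kHz.
31 kHz > fs/2 = 17.5 kHz, folds to fs − 31 kHz = 4 kHz.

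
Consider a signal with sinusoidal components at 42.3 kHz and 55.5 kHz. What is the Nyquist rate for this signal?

111 kHz

Highest-frequency component: 55.5 kHz.
Nyquist rate = 2 × 55.5 kHz = 111 kHz.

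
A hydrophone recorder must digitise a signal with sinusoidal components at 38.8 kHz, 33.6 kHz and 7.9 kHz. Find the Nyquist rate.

Highest-frequency component: 38.8 kHz.
Nyquist rate = 2 × 38.8 kHz = 77.6 kHz.

77.6 kHz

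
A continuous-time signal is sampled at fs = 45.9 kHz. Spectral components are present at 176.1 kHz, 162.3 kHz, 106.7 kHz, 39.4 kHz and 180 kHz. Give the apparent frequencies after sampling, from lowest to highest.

3.6 kHz, 6.5 kHz, 7.5 kHz, 14.9 kHz, 21.3 kHz

fs/2 = 22.95 kHz.
176.1 kHz mod fs = 38.4 kHz.
38.4 kHz > fs/2 = 22.95 kHz, folds to fs − 38.4 kHz = 7.5 kHz.
162.3 kHz mod fs = 24.6 kHz.
24.6 kHz > fs/2 = 22.95 kHz, folds to fs − 24.6 kHz = 21.3 kHz.
106.7 kHz mod fs = 14.9 kHz.
14.9 kHz ≤ fs/2 = 22.95 kHz, appears at 14.9 kHz.
39.4 kHz > fs/2 = 22.95 kHz, folds to fs − 39.4 kHz = 6.5 kHz.
180 kHz mod fs = 42.3 kHz.
42.3 kHz > fs/2 = 22.95 kHz, folds to fs − 42.3 kHz = 3.6 kHz.
Distinct values: {3.6 kHz, 6.5 kHz, 7.5 kHz, 14.9 kHz, 21.3 kHz}.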